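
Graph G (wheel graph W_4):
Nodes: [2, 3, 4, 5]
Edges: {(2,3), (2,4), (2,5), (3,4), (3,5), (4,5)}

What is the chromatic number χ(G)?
Clique number ω(G) = 4 (lower bound: χ ≥ ω).
The clique on [2, 3, 4, 5] has size 4, forcing χ ≥ 4, and the coloring below uses 4 colors, so χ(G) = 4.
A valid 4-coloring: color 1: [4]; color 2: [5]; color 3: [3]; color 4: [2].

χ(G) = 4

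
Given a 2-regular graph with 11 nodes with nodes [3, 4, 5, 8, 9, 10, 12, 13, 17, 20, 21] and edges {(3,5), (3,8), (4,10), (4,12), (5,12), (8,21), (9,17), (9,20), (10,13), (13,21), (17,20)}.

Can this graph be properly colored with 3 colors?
A valid 3-coloring: color 1: [3, 10, 12, 20, 21]; color 2: [4, 5, 8, 9, 13]; color 3: [17].
(χ(G) = 3 ≤ 3.)

Yes, G is 3-colorable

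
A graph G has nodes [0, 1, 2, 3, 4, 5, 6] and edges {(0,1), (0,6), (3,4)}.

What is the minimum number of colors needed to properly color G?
χ(G) = 2

Clique number ω(G) = 2 (lower bound: χ ≥ ω).
The graph is bipartite (no odd cycle), so 2 colors suffice: χ(G) = 2.
A valid 2-coloring: color 1: [0, 2, 4, 5]; color 2: [1, 3, 6].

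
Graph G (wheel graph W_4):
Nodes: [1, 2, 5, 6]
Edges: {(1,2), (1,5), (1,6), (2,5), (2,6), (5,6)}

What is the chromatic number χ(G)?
χ(G) = 4

Clique number ω(G) = 4 (lower bound: χ ≥ ω).
The clique on [1, 2, 5, 6] has size 4, forcing χ ≥ 4, and the coloring below uses 4 colors, so χ(G) = 4.
A valid 4-coloring: color 1: [1]; color 2: [5]; color 3: [6]; color 4: [2].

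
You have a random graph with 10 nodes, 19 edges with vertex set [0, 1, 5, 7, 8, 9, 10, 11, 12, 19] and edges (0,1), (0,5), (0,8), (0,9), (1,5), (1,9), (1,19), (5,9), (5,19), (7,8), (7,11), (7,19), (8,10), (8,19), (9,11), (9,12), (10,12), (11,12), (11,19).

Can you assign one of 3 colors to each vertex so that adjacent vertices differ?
No, G is not 3-colorable

The clique on vertices [0, 1, 5, 9] has size 4 > 3, so it alone needs 4 colors.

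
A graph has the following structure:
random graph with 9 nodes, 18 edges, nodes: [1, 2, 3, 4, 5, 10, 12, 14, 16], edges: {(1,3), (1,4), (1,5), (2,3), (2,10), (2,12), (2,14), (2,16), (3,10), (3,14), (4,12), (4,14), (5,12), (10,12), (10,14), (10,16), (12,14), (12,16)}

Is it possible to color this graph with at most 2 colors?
No, G is not 2-colorable

The clique on vertices [2, 3, 10, 14] has size 4 > 2, so it alone needs 4 colors.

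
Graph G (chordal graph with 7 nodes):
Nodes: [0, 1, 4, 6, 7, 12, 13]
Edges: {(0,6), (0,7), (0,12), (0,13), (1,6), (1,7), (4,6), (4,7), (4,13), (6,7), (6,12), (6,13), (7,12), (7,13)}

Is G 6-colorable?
A valid 6-coloring: color 1: [7]; color 2: [6]; color 3: [1, 12, 13]; color 4: [0, 4].
(χ(G) = 4 ≤ 6.)

Yes, G is 6-colorable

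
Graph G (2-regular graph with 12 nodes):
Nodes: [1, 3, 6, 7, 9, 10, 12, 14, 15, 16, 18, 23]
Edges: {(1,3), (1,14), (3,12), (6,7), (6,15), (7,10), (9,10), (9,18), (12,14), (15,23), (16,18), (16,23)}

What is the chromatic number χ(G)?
Clique number ω(G) = 2 (lower bound: χ ≥ ω).
The graph is bipartite (no odd cycle), so 2 colors suffice: χ(G) = 2.
A valid 2-coloring: color 1: [1, 6, 10, 12, 18, 23]; color 2: [3, 7, 9, 14, 15, 16].

χ(G) = 2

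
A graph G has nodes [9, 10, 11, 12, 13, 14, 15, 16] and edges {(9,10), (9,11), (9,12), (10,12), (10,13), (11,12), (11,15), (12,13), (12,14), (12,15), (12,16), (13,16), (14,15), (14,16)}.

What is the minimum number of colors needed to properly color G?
Clique number ω(G) = 3 (lower bound: χ ≥ ω).
Odd cycle [13, 10, 9, 11, 15, 14, 16] needs 3 colors (χ ≥ 3).
Vertex 12 is adjacent to every vertex of [9, 10, 11, 13, 14, 15, 16], which already need 3 colors among themselves, so 12 needs a new color (χ ≥ 4).
The coloring below uses 4 colors, so χ(G) = 4.
A valid 4-coloring: color 1: [12]; color 2: [9, 13, 14]; color 3: [10, 11, 16]; color 4: [15].

χ(G) = 4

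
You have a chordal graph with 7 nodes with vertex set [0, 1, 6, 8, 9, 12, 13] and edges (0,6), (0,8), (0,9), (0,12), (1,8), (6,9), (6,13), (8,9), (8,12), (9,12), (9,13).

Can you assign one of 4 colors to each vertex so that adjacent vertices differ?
Yes, G is 4-colorable

A valid 4-coloring: color 1: [1, 9]; color 2: [0, 13]; color 3: [6, 8]; color 4: [12].
(χ(G) = 4 ≤ 4.)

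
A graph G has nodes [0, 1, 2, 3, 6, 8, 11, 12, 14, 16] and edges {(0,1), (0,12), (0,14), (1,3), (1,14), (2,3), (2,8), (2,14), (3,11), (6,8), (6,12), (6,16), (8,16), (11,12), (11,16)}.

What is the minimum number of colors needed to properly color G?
χ(G) = 3

Clique number ω(G) = 3 (lower bound: χ ≥ ω).
The clique on [0, 1, 14] has size 3, forcing χ ≥ 3, and the coloring below uses 3 colors, so χ(G) = 3.
A valid 3-coloring: color 1: [3, 12, 14, 16]; color 2: [1, 2, 6, 11]; color 3: [0, 8].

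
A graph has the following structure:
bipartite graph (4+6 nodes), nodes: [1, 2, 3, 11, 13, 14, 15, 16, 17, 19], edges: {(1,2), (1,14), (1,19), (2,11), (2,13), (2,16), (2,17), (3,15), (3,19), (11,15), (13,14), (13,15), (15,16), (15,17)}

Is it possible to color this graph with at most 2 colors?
A valid 2-coloring: color 1: [2, 14, 15, 19]; color 2: [1, 3, 11, 13, 16, 17].
(χ(G) = 2 ≤ 2.)

Yes, G is 2-colorable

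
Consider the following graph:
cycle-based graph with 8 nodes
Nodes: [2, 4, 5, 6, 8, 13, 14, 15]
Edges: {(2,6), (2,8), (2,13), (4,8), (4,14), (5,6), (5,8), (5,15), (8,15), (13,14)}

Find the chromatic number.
Clique number ω(G) = 3 (lower bound: χ ≥ ω).
The clique on [5, 8, 15] has size 3, forcing χ ≥ 3, and the coloring below uses 3 colors, so χ(G) = 3.
A valid 3-coloring: color 1: [6, 8, 13]; color 2: [2, 4, 5]; color 3: [14, 15].

χ(G) = 3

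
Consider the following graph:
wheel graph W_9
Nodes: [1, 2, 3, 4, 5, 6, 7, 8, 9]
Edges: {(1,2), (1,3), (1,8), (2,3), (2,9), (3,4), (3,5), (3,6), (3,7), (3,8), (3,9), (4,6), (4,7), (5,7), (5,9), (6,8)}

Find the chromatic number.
χ(G) = 3

Clique number ω(G) = 3 (lower bound: χ ≥ ω).
The clique on [1, 3, 8] has size 3, forcing χ ≥ 3, and the coloring below uses 3 colors, so χ(G) = 3.
A valid 3-coloring: color 1: [3]; color 2: [1, 6, 7, 9]; color 3: [2, 4, 5, 8].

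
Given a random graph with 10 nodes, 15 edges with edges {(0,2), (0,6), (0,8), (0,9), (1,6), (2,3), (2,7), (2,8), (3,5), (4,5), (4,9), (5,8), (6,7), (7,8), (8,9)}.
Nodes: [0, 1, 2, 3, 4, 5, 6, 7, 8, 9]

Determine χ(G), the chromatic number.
Clique number ω(G) = 3 (lower bound: χ ≥ ω).
The clique on [0, 8, 9] has size 3, forcing χ ≥ 3, and the coloring below uses 3 colors, so χ(G) = 3.
A valid 3-coloring: color 1: [3, 4, 6, 8]; color 2: [1, 2, 5, 9]; color 3: [0, 7].

χ(G) = 3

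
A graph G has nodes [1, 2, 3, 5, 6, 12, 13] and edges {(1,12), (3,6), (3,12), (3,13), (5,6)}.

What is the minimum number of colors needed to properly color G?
Clique number ω(G) = 2 (lower bound: χ ≥ ω).
The graph is bipartite (no odd cycle), so 2 colors suffice: χ(G) = 2.
A valid 2-coloring: color 1: [1, 2, 3, 5]; color 2: [6, 12, 13].

χ(G) = 2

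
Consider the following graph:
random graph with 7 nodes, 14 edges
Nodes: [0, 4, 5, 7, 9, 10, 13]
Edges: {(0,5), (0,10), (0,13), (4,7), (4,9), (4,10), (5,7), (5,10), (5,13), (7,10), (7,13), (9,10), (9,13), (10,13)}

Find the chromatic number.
Clique number ω(G) = 4 (lower bound: χ ≥ ω).
The clique on [0, 5, 10, 13] has size 4, forcing χ ≥ 4, and the coloring below uses 4 colors, so χ(G) = 4.
A valid 4-coloring: color 1: [10]; color 2: [4, 13]; color 3: [0, 7, 9]; color 4: [5].

χ(G) = 4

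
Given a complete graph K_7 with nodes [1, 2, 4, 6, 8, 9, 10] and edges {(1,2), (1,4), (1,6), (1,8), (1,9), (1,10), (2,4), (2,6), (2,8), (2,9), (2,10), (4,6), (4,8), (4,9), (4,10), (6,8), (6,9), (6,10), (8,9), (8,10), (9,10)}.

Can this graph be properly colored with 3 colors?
No, G is not 3-colorable

The clique on vertices [1, 2, 4, 6, 8, 9, 10] has size 7 > 3, so it alone needs 7 colors.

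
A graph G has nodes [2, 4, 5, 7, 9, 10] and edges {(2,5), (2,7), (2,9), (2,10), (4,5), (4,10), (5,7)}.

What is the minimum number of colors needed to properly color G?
χ(G) = 3

Clique number ω(G) = 3 (lower bound: χ ≥ ω).
The clique on [2, 5, 7] has size 3, forcing χ ≥ 3, and the coloring below uses 3 colors, so χ(G) = 3.
A valid 3-coloring: color 1: [2, 4]; color 2: [5, 9, 10]; color 3: [7].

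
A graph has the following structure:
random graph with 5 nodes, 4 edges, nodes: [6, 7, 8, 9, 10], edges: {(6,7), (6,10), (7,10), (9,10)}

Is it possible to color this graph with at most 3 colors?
A valid 3-coloring: color 1: [8, 10]; color 2: [7, 9]; color 3: [6].
(χ(G) = 3 ≤ 3.)

Yes, G is 3-colorable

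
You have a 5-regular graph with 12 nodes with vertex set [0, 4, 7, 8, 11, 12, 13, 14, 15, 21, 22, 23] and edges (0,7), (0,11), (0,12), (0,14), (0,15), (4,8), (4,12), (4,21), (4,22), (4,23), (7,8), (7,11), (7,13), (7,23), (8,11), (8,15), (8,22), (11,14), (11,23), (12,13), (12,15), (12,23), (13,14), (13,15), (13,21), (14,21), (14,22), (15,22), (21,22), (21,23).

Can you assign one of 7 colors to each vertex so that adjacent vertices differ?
A valid 7-coloring: color 1: [0, 8, 13, 23]; color 2: [11, 15, 21]; color 3: [4, 7, 14]; color 4: [12, 22].
(χ(G) = 4 ≤ 7.)

Yes, G is 7-colorable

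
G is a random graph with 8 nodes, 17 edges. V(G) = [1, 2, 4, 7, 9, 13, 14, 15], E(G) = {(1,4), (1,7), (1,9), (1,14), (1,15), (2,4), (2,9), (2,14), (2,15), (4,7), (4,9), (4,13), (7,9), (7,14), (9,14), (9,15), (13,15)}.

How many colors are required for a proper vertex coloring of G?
χ(G) = 4

Clique number ω(G) = 4 (lower bound: χ ≥ ω).
The clique on [1, 4, 7, 9] has size 4, forcing χ ≥ 4, and the coloring below uses 4 colors, so χ(G) = 4.
A valid 4-coloring: color 1: [9, 13]; color 2: [4, 14, 15]; color 3: [1, 2]; color 4: [7].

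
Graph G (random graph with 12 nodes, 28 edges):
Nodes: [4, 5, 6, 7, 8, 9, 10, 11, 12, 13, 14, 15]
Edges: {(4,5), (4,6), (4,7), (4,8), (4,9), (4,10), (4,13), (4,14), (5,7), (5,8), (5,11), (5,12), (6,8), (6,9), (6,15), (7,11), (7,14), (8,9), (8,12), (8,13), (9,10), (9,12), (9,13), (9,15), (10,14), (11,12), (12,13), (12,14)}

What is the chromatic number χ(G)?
χ(G) = 4

Clique number ω(G) = 4 (lower bound: χ ≥ ω).
The clique on [4, 8, 9, 13] has size 4, forcing χ ≥ 4, and the coloring below uses 4 colors, so χ(G) = 4.
A valid 4-coloring: color 1: [4, 12, 15]; color 2: [5, 9, 14]; color 3: [7, 8, 10]; color 4: [6, 11, 13].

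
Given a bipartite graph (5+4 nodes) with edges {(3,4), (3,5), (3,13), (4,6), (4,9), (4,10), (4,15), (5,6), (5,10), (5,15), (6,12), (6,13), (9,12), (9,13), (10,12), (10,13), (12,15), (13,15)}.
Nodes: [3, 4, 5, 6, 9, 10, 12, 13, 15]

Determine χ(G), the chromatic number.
χ(G) = 2

Clique number ω(G) = 2 (lower bound: χ ≥ ω).
The graph is bipartite (no odd cycle), so 2 colors suffice: χ(G) = 2.
A valid 2-coloring: color 1: [4, 5, 12, 13]; color 2: [3, 6, 9, 10, 15].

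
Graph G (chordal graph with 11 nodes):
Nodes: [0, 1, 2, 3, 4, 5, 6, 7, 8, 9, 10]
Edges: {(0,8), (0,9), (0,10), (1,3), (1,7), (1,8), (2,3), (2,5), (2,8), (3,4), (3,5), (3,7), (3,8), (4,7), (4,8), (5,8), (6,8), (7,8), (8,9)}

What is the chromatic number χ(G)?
Clique number ω(G) = 4 (lower bound: χ ≥ ω).
The clique on [2, 3, 5, 8] has size 4, forcing χ ≥ 4, and the coloring below uses 4 colors, so χ(G) = 4.
A valid 4-coloring: color 1: [8, 10]; color 2: [0, 3, 6]; color 3: [2, 7, 9]; color 4: [1, 4, 5].

χ(G) = 4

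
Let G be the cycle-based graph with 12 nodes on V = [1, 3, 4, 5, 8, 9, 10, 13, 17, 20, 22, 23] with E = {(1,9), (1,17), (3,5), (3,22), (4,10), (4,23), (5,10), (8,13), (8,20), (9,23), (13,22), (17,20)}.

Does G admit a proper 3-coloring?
A valid 3-coloring: color 1: [4, 5, 8, 9, 17, 22]; color 2: [1, 3, 10, 13, 20, 23].
(χ(G) = 2 ≤ 3.)

Yes, G is 3-colorable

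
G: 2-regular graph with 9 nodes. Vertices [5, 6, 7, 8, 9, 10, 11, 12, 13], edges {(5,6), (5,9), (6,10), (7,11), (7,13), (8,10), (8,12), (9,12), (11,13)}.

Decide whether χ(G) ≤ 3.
Yes, G is 3-colorable

A valid 3-coloring: color 1: [5, 10, 12, 13]; color 2: [6, 8, 9, 11]; color 3: [7].
(χ(G) = 3 ≤ 3.)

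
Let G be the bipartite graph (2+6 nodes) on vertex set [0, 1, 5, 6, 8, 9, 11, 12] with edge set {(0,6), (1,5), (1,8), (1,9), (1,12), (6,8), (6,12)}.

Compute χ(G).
χ(G) = 2

Clique number ω(G) = 2 (lower bound: χ ≥ ω).
The graph is bipartite (no odd cycle), so 2 colors suffice: χ(G) = 2.
A valid 2-coloring: color 1: [1, 6, 11]; color 2: [0, 5, 8, 9, 12].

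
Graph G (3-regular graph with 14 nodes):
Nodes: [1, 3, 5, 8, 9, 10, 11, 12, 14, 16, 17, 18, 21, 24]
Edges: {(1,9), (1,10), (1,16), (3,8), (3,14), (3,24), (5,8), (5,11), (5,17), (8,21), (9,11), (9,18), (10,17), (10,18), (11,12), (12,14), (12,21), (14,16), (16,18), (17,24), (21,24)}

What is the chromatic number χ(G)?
Clique number ω(G) = 2 (lower bound: χ ≥ ω).
Odd cycle [12, 14, 3, 24, 21] needs 3 colors (χ ≥ 3).
The coloring below uses 3 colors, so χ(G) = 3.
A valid 3-coloring: color 1: [5, 9, 10, 12, 16, 24]; color 2: [1, 3, 11, 17, 18, 21]; color 3: [8, 14].

χ(G) = 3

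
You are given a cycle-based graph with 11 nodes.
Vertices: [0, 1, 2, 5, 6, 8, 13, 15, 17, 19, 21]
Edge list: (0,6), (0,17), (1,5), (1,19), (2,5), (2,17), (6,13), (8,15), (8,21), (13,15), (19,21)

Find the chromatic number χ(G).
χ(G) = 3

Clique number ω(G) = 2 (lower bound: χ ≥ ω).
Odd cycle [15, 8, 21, 19, 1, 5, 2, 17, 0, 6, 13] needs 3 colors (χ ≥ 3).
The coloring below uses 3 colors, so χ(G) = 3.
A valid 3-coloring: color 1: [1, 2, 6, 15, 21]; color 2: [5, 8, 13, 17, 19]; color 3: [0].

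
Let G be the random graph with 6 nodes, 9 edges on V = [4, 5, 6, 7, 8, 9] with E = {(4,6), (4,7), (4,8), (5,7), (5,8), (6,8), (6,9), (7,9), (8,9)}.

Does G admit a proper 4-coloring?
A valid 4-coloring: color 1: [7, 8]; color 2: [5, 6]; color 3: [4, 9].
(χ(G) = 3 ≤ 4.)

Yes, G is 4-colorable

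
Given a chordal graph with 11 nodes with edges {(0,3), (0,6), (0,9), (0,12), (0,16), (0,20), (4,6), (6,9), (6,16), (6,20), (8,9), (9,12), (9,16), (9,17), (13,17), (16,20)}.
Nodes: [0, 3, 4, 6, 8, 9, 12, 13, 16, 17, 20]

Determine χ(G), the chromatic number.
χ(G) = 4

Clique number ω(G) = 4 (lower bound: χ ≥ ω).
The clique on [0, 6, 9, 16] has size 4, forcing χ ≥ 4, and the coloring below uses 4 colors, so χ(G) = 4.
A valid 4-coloring: color 1: [0, 4, 8, 17]; color 2: [3, 9, 13, 20]; color 3: [6, 12]; color 4: [16].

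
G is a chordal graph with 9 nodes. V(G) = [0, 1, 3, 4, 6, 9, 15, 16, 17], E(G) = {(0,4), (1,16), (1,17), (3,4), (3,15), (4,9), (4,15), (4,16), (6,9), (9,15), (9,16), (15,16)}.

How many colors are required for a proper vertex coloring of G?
χ(G) = 4

Clique number ω(G) = 4 (lower bound: χ ≥ ω).
The clique on [4, 9, 15, 16] has size 4, forcing χ ≥ 4, and the coloring below uses 4 colors, so χ(G) = 4.
A valid 4-coloring: color 1: [1, 4, 6]; color 2: [0, 15, 17]; color 3: [3, 9]; color 4: [16].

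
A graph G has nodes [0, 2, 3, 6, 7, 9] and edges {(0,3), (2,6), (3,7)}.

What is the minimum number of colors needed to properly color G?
Clique number ω(G) = 2 (lower bound: χ ≥ ω).
The graph is bipartite (no odd cycle), so 2 colors suffice: χ(G) = 2.
A valid 2-coloring: color 1: [2, 3, 9]; color 2: [0, 6, 7].

χ(G) = 2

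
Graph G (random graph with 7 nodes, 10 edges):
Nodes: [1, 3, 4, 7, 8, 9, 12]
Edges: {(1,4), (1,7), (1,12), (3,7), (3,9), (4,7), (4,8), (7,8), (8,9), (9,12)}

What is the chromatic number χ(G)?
χ(G) = 3

Clique number ω(G) = 3 (lower bound: χ ≥ ω).
The clique on [4, 7, 8] has size 3, forcing χ ≥ 3, and the coloring below uses 3 colors, so χ(G) = 3.
A valid 3-coloring: color 1: [7, 9]; color 2: [1, 3, 8]; color 3: [4, 12].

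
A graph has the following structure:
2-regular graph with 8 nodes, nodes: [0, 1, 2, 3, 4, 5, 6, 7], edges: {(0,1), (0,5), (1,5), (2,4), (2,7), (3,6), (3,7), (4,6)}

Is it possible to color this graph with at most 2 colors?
No, G is not 2-colorable

The clique on vertices [0, 1, 5] has size 3 > 2, so it alone needs 3 colors.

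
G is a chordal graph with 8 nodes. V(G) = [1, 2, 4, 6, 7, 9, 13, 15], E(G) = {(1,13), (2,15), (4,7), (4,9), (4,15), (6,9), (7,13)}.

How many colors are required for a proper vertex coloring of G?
χ(G) = 2

Clique number ω(G) = 2 (lower bound: χ ≥ ω).
The graph is bipartite (no odd cycle), so 2 colors suffice: χ(G) = 2.
A valid 2-coloring: color 1: [2, 4, 6, 13]; color 2: [1, 7, 9, 15].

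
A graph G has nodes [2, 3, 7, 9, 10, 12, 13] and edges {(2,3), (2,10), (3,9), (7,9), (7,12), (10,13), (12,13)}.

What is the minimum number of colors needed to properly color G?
Clique number ω(G) = 2 (lower bound: χ ≥ ω).
Odd cycle [12, 13, 10, 2, 3, 9, 7] needs 3 colors (χ ≥ 3).
The coloring below uses 3 colors, so χ(G) = 3.
A valid 3-coloring: color 1: [2, 9, 12]; color 2: [3, 7, 13]; color 3: [10].

χ(G) = 3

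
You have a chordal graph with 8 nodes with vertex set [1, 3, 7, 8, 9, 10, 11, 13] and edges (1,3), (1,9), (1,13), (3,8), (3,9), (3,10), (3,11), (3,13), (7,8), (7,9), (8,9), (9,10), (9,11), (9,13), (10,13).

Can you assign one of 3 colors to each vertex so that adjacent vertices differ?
The clique on vertices [1, 3, 9, 13] has size 4 > 3, so it alone needs 4 colors.

No, G is not 3-colorable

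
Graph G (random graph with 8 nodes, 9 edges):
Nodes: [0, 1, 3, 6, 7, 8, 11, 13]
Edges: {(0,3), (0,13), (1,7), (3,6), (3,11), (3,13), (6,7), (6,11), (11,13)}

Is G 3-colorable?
Yes, G is 3-colorable

A valid 3-coloring: color 1: [3, 7, 8]; color 2: [0, 1, 11]; color 3: [6, 13].
(χ(G) = 3 ≤ 3.)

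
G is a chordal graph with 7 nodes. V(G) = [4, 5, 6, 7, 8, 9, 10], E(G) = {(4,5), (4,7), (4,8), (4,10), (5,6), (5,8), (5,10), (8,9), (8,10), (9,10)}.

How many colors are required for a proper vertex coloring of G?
Clique number ω(G) = 4 (lower bound: χ ≥ ω).
The clique on [4, 5, 8, 10] has size 4, forcing χ ≥ 4, and the coloring below uses 4 colors, so χ(G) = 4.
A valid 4-coloring: color 1: [4, 6, 9]; color 2: [7, 10]; color 3: [8]; color 4: [5].

χ(G) = 4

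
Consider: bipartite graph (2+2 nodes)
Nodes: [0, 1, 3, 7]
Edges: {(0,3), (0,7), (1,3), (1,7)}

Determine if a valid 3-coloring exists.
Yes, G is 3-colorable

A valid 3-coloring: color 1: [3, 7]; color 2: [0, 1].
(χ(G) = 2 ≤ 3.)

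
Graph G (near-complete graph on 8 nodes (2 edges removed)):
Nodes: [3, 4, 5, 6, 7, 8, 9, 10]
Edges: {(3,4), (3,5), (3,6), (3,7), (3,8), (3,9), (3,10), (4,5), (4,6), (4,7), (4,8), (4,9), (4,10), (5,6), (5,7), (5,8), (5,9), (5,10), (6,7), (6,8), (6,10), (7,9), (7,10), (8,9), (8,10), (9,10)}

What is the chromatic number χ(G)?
χ(G) = 6

Clique number ω(G) = 6 (lower bound: χ ≥ ω).
The clique on [3, 4, 5, 8, 9, 10] has size 6, forcing χ ≥ 6, and the coloring below uses 6 colors, so χ(G) = 6.
A valid 6-coloring: color 1: [4]; color 2: [10]; color 3: [5]; color 4: [3]; color 5: [7, 8]; color 6: [6, 9].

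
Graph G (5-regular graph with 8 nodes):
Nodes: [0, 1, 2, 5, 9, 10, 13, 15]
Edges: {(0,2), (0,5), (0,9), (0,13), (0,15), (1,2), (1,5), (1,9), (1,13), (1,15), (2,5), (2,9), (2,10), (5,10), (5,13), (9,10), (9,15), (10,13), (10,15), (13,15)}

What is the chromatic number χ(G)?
χ(G) = 4

Clique number ω(G) = 3 (lower bound: χ ≥ ω).
Odd cycle [9, 2, 5, 13, 15] needs 3 colors (χ ≥ 3).
Vertex 0 is adjacent to every vertex of [2, 5, 9, 13, 15], which already need 3 colors among themselves, so 0 needs a new color (χ ≥ 4).
The coloring below uses 4 colors, so χ(G) = 4.
A valid 4-coloring: color 1: [2, 13]; color 2: [5, 15]; color 3: [0, 1, 10]; color 4: [9].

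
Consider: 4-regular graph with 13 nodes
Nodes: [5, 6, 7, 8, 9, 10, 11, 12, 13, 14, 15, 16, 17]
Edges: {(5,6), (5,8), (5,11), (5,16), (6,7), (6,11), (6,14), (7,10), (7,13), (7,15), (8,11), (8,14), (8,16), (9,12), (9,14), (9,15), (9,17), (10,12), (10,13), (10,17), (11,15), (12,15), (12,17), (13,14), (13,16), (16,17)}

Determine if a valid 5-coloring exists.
A valid 5-coloring: color 1: [7, 11, 12, 14, 16]; color 2: [6, 8, 9, 10]; color 3: [5, 13, 15, 17].
(χ(G) = 3 ≤ 5.)

Yes, G is 5-colorable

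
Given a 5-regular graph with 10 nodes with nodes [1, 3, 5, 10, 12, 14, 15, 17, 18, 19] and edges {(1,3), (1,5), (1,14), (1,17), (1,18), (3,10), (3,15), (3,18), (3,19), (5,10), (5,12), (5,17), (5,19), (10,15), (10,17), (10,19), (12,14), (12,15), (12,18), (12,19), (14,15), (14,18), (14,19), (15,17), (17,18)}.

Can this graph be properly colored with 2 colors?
The clique on vertices [1, 17, 18] has size 3 > 2, so it alone needs 3 colors.

No, G is not 2-colorable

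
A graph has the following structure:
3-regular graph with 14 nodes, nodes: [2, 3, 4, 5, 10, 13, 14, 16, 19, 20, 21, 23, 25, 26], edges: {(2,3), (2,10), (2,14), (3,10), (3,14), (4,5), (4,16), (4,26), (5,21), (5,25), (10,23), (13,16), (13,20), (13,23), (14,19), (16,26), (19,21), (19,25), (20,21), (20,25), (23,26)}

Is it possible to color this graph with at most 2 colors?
The clique on vertices [2, 3, 10] has size 3 > 2, so it alone needs 3 colors.

No, G is not 2-colorable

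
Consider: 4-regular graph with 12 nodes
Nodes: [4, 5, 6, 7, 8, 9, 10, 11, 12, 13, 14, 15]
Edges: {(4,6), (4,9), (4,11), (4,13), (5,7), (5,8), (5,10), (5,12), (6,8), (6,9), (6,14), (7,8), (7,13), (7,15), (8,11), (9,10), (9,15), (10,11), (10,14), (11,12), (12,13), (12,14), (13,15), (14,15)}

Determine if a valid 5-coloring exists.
Yes, G is 5-colorable

A valid 5-coloring: color 1: [6, 10, 12, 15]; color 2: [7, 9, 11, 14]; color 3: [4, 8]; color 4: [5, 13].
(χ(G) = 3 ≤ 5.)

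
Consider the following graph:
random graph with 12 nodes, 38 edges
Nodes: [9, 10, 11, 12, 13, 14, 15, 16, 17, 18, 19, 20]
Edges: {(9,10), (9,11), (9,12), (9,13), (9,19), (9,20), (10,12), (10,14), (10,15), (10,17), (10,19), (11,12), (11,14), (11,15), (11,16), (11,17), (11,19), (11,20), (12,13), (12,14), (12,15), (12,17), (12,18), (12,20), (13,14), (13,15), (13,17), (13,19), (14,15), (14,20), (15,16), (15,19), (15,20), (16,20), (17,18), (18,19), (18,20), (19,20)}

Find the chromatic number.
Clique number ω(G) = 5 (lower bound: χ ≥ ω).
The clique on [11, 12, 14, 15, 20] has size 5, forcing χ ≥ 5, and the coloring below uses 5 colors, so χ(G) = 5.
A valid 5-coloring: color 1: [12, 16, 19]; color 2: [9, 15, 17]; color 3: [10, 13, 20]; color 4: [11, 18]; color 5: [14].

χ(G) = 5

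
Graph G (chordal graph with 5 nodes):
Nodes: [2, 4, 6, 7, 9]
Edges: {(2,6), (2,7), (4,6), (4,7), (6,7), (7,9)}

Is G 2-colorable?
The clique on vertices [2, 6, 7] has size 3 > 2, so it alone needs 3 colors.

No, G is not 2-colorable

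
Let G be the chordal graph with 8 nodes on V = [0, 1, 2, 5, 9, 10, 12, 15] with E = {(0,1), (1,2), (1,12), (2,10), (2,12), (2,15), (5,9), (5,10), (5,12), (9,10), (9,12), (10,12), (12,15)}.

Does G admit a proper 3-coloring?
The clique on vertices [5, 9, 10, 12] has size 4 > 3, so it alone needs 4 colors.

No, G is not 3-colorable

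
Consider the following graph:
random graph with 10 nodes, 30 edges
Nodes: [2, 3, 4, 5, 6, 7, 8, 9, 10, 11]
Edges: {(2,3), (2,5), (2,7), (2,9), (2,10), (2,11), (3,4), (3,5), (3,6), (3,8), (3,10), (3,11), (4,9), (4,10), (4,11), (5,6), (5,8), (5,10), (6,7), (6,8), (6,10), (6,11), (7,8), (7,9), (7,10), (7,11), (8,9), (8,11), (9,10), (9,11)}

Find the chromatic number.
Clique number ω(G) = 4 (lower bound: χ ≥ ω).
Suppose a proper 4-coloring c exists. The clique [2, 3, 5, 10] takes 4 distinct colors; by symmetry let c(2) = 1, c(3) = 2, c(5) = 3, c(10) = 4.
- Vertex 6: neighbors [3, 5, 10] already have colors [2, 3, 4] ⇒ c(6) = 1.
- Vertex 8: neighbors [6, 3, 5] already have colors [1, 2, 3] ⇒ c(8) = 4.
- Vertex 11: neighbors [2, 3, 8] already have colors [1, 2, 4] ⇒ c(11) = 3.
- Vertex 9: neighbors [2, 11, 8] already have colors [1, 3, 4] ⇒ c(9) = 2.
- Vertex 7: neighbors [2, 9, 11, 8] already have colors [1, 2, 3, 4] — all 4 colors blocked. Contradiction.
The forced assignments end in a contradiction, so G has no proper 4-coloring (χ ≥ 5).
The coloring below uses 5 colors, so χ(G) = 5.
A valid 5-coloring: color 1: [10, 11]; color 2: [3, 7]; color 3: [6, 9]; color 4: [2, 4, 8]; color 5: [5].

χ(G) = 5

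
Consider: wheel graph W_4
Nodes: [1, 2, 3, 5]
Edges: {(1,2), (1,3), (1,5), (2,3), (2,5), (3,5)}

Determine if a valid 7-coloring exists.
Yes, G is 7-colorable

A valid 7-coloring: color 1: [3]; color 2: [5]; color 3: [1]; color 4: [2].
(χ(G) = 4 ≤ 7.)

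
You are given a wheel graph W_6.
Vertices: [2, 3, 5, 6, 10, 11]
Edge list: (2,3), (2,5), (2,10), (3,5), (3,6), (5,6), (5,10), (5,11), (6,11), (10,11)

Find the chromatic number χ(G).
Clique number ω(G) = 3 (lower bound: χ ≥ ω).
Odd cycle [3, 6, 11, 10, 2] needs 3 colors (χ ≥ 3).
Vertex 5 is adjacent to every vertex of [2, 3, 6, 10, 11], which already need 3 colors among themselves, so 5 needs a new color (χ ≥ 4).
The coloring below uses 4 colors, so χ(G) = 4.
A valid 4-coloring: color 1: [5]; color 2: [3, 10]; color 3: [2, 6]; color 4: [11].

χ(G) = 4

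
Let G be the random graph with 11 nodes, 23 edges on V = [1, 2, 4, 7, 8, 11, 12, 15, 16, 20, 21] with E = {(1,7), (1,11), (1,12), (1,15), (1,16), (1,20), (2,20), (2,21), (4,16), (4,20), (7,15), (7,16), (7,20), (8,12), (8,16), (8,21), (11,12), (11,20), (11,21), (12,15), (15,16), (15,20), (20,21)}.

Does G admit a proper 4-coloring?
Yes, G is 4-colorable

A valid 4-coloring: color 1: [12, 16, 20]; color 2: [1, 4, 21]; color 3: [2, 8, 11, 15]; color 4: [7].
(χ(G) = 4 ≤ 4.)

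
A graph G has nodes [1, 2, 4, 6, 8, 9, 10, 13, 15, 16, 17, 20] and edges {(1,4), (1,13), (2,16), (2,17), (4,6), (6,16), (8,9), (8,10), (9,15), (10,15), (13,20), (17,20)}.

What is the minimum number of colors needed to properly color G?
χ(G) = 2

Clique number ω(G) = 2 (lower bound: χ ≥ ω).
The graph is bipartite (no odd cycle), so 2 colors suffice: χ(G) = 2.
A valid 2-coloring: color 1: [1, 2, 6, 8, 15, 20]; color 2: [4, 9, 10, 13, 16, 17].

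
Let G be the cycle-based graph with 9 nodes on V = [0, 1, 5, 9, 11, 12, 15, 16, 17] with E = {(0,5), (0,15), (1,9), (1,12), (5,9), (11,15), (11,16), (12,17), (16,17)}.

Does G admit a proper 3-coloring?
Yes, G is 3-colorable

A valid 3-coloring: color 1: [0, 1, 11, 17]; color 2: [9, 12, 15, 16]; color 3: [5].
(χ(G) = 3 ≤ 3.)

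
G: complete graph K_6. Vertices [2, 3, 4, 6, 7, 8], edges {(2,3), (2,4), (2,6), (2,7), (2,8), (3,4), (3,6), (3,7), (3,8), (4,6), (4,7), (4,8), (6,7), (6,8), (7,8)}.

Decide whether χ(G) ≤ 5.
The clique on vertices [2, 3, 4, 6, 7, 8] has size 6 > 5, so it alone needs 6 colors.

No, G is not 5-colorable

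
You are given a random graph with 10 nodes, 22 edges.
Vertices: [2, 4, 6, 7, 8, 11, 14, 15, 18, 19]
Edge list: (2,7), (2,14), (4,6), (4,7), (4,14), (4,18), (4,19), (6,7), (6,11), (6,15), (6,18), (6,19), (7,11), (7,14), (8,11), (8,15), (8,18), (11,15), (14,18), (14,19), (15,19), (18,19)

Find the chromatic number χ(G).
Clique number ω(G) = 4 (lower bound: χ ≥ ω).
The clique on [4, 6, 18, 19] has size 4, forcing χ ≥ 4, and the coloring below uses 4 colors, so χ(G) = 4.
A valid 4-coloring: color 1: [6, 8, 14]; color 2: [2, 11, 19]; color 3: [4, 15]; color 4: [7, 18].

χ(G) = 4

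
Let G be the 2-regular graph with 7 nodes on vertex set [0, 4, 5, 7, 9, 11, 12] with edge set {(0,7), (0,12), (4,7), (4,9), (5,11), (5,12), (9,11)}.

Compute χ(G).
χ(G) = 3

Clique number ω(G) = 2 (lower bound: χ ≥ ω).
Odd cycle [7, 4, 9, 11, 5, 12, 0] needs 3 colors (χ ≥ 3).
The coloring below uses 3 colors, so χ(G) = 3.
A valid 3-coloring: color 1: [7, 11, 12]; color 2: [0, 5, 9]; color 3: [4].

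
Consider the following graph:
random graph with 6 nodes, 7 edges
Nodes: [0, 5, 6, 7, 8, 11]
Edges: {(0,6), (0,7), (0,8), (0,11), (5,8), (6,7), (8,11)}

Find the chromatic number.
Clique number ω(G) = 3 (lower bound: χ ≥ ω).
The clique on [0, 8, 11] has size 3, forcing χ ≥ 3, and the coloring below uses 3 colors, so χ(G) = 3.
A valid 3-coloring: color 1: [0, 5]; color 2: [6, 8]; color 3: [7, 11].

χ(G) = 3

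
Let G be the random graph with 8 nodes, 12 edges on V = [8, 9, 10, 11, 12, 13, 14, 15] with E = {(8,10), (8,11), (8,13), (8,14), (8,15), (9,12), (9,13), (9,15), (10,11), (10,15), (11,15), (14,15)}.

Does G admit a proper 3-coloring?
No, G is not 3-colorable

The clique on vertices [8, 10, 11, 15] has size 4 > 3, so it alone needs 4 colors.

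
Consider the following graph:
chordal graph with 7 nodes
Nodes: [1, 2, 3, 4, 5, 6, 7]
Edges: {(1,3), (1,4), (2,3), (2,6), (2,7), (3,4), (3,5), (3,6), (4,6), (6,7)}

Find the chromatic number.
χ(G) = 3

Clique number ω(G) = 3 (lower bound: χ ≥ ω).
The clique on [2, 3, 6] has size 3, forcing χ ≥ 3, and the coloring below uses 3 colors, so χ(G) = 3.
A valid 3-coloring: color 1: [3, 7]; color 2: [1, 5, 6]; color 3: [2, 4].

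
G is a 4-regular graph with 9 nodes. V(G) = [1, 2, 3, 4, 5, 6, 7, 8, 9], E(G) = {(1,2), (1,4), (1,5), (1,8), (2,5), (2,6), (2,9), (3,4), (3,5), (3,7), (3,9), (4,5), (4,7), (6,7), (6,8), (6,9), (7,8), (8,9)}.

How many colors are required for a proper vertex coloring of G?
Clique number ω(G) = 3 (lower bound: χ ≥ ω).
The clique on [1, 2, 5] has size 3, forcing χ ≥ 3, and the coloring below uses 3 colors, so χ(G) = 3.
A valid 3-coloring: color 1: [5, 7, 9]; color 2: [2, 4, 8]; color 3: [1, 3, 6].

χ(G) = 3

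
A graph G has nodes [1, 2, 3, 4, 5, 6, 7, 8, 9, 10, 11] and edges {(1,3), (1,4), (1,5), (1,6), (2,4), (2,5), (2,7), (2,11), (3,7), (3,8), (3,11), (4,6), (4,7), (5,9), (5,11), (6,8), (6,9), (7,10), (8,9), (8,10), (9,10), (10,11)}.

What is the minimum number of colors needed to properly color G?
χ(G) = 3

Clique number ω(G) = 3 (lower bound: χ ≥ ω).
The clique on [1, 4, 6] has size 3, forcing χ ≥ 3, and the coloring below uses 3 colors, so χ(G) = 3.
A valid 3-coloring: color 1: [1, 7, 9, 11]; color 2: [2, 3, 6, 10]; color 3: [4, 5, 8].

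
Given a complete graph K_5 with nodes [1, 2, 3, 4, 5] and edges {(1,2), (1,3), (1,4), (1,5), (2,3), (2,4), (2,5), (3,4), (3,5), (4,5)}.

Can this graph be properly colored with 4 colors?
The clique on vertices [1, 2, 3, 4, 5] has size 5 > 4, so it alone needs 5 colors.

No, G is not 4-colorable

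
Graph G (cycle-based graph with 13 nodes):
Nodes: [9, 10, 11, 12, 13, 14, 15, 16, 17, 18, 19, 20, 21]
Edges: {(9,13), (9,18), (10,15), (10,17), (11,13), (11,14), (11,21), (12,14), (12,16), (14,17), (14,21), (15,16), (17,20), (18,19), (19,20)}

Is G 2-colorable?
The clique on vertices [11, 14, 21] has size 3 > 2, so it alone needs 3 colors.

No, G is not 2-colorable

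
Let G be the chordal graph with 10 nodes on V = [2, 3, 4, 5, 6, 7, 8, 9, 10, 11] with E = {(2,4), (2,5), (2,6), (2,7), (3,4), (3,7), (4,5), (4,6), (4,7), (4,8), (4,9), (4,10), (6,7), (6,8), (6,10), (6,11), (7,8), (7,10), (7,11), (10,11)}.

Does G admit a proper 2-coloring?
No, G is not 2-colorable

The clique on vertices [6, 7, 10, 11] has size 4 > 2, so it alone needs 4 colors.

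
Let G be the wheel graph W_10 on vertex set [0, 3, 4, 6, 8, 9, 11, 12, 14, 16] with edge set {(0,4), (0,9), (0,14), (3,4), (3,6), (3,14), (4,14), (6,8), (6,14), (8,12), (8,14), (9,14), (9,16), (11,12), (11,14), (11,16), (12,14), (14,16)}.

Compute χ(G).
χ(G) = 4

Clique number ω(G) = 3 (lower bound: χ ≥ ω).
Odd cycle [4, 0, 9, 16, 11, 12, 8, 6, 3] needs 3 colors (χ ≥ 3).
Vertex 14 is adjacent to every vertex of [0, 3, 4, 6, 8, 9, 11, 12, 16], which already need 3 colors among themselves, so 14 needs a new color (χ ≥ 4).
The coloring below uses 4 colors, so χ(G) = 4.
A valid 4-coloring: color 1: [14]; color 2: [4, 6, 9, 11]; color 3: [0, 3, 12, 16]; color 4: [8].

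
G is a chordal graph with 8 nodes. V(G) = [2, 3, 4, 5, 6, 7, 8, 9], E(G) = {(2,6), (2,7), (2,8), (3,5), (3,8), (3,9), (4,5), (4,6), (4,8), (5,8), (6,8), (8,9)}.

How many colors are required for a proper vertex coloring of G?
Clique number ω(G) = 3 (lower bound: χ ≥ ω).
The clique on [2, 6, 8] has size 3, forcing χ ≥ 3, and the coloring below uses 3 colors, so χ(G) = 3.
A valid 3-coloring: color 1: [7, 8]; color 2: [2, 3, 4]; color 3: [5, 6, 9].

χ(G) = 3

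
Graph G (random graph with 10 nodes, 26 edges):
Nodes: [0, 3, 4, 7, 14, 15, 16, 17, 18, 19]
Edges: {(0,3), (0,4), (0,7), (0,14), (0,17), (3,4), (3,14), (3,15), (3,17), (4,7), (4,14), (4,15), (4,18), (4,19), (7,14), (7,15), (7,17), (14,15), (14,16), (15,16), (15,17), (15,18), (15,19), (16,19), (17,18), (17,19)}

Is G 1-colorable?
No, G is not 1-colorable

The clique on vertices [0, 3, 4, 14] has size 4 > 1, so it alone needs 4 colors.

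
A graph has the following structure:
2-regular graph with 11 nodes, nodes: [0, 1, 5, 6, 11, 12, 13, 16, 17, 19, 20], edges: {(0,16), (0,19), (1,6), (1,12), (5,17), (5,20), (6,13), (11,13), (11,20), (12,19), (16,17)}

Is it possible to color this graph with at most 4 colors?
Yes, G is 4-colorable

A valid 4-coloring: color 1: [1, 5, 11, 16, 19]; color 2: [0, 12, 13, 17, 20]; color 3: [6].
(χ(G) = 3 ≤ 4.)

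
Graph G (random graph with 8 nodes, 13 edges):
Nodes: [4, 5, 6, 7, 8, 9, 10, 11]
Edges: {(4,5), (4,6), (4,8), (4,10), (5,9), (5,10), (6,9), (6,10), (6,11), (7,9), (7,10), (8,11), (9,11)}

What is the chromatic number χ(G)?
χ(G) = 3

Clique number ω(G) = 3 (lower bound: χ ≥ ω).
The clique on [6, 9, 11] has size 3, forcing χ ≥ 3, and the coloring below uses 3 colors, so χ(G) = 3.
A valid 3-coloring: color 1: [8, 9, 10]; color 2: [5, 6, 7]; color 3: [4, 11].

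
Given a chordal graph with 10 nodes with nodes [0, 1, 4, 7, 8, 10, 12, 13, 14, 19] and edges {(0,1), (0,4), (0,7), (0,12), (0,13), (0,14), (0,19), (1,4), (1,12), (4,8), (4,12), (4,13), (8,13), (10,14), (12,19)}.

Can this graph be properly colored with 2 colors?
The clique on vertices [0, 1, 4, 12] has size 4 > 2, so it alone needs 4 colors.

No, G is not 2-colorable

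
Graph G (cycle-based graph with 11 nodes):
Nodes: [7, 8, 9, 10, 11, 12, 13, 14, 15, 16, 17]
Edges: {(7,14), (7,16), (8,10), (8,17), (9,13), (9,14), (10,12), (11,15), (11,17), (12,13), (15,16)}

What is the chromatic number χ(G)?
χ(G) = 3

Clique number ω(G) = 2 (lower bound: χ ≥ ω).
Odd cycle [15, 16, 7, 14, 9, 13, 12, 10, 8, 17, 11] needs 3 colors (χ ≥ 3).
The coloring below uses 3 colors, so χ(G) = 3.
A valid 3-coloring: color 1: [7, 9, 12, 15, 17]; color 2: [10, 11, 13, 14, 16]; color 3: [8].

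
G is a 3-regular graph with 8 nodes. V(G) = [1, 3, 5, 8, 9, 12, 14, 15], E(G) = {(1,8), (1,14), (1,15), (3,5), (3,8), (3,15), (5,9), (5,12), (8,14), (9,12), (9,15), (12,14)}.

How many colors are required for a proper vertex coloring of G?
χ(G) = 3

Clique number ω(G) = 3 (lower bound: χ ≥ ω).
The clique on [1, 8, 14] has size 3, forcing χ ≥ 3, and the coloring below uses 3 colors, so χ(G) = 3.
A valid 3-coloring: color 1: [1, 3, 12]; color 2: [5, 8, 15]; color 3: [9, 14].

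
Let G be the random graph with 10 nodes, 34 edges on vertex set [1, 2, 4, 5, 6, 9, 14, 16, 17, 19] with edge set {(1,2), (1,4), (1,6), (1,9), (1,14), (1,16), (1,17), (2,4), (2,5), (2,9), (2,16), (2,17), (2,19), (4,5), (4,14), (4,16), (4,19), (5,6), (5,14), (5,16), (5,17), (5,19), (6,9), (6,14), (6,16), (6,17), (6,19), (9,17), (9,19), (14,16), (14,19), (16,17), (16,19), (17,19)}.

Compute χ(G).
Clique number ω(G) = 5 (lower bound: χ ≥ ω).
Odd cycle [6, 17, 2, 4, 14] needs 3 colors (χ ≥ 3).
Vertex 19 is adjacent to every vertex of [2, 4, 6, 14, 17], which already need 3 colors among themselves, so 19 needs a new color (χ ≥ 4).
Vertex 5 is adjacent to every vertex of [2, 4, 6, 14, 17, 19], which already need 4 colors among themselves, so 5 needs a new color (χ ≥ 5).
Vertex 16 is adjacent to every vertex of [2, 4, 5, 6, 14, 17, 19], which already need 5 colors among themselves, so 16 needs a new color (χ ≥ 6).
The coloring below uses 6 colors, so χ(G) = 6.
A valid 6-coloring: color 1: [1, 19]; color 2: [9, 16]; color 3: [2, 6]; color 4: [5]; color 5: [4, 17]; color 6: [14].

χ(G) = 6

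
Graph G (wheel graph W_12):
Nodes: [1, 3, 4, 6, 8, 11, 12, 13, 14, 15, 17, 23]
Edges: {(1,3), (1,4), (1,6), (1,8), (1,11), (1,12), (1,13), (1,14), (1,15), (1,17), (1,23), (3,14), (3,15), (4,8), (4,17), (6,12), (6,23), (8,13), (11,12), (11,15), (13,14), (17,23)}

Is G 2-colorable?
The clique on vertices [1, 3, 14] has size 3 > 2, so it alone needs 3 colors.

No, G is not 2-colorable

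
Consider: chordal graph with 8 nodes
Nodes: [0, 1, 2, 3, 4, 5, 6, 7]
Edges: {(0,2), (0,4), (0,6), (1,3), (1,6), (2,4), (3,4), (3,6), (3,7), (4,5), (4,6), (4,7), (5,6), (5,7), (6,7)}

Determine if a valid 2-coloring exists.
No, G is not 2-colorable

The clique on vertices [3, 4, 6, 7] has size 4 > 2, so it alone needs 4 colors.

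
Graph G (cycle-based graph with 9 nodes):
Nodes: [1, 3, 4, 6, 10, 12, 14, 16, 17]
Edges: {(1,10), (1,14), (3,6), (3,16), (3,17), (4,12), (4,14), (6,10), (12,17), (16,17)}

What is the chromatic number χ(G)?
Clique number ω(G) = 3 (lower bound: χ ≥ ω).
The clique on [3, 16, 17] has size 3, forcing χ ≥ 3, and the coloring below uses 3 colors, so χ(G) = 3.
A valid 3-coloring: color 1: [3, 10, 12, 14]; color 2: [1, 4, 6, 17]; color 3: [16].

χ(G) = 3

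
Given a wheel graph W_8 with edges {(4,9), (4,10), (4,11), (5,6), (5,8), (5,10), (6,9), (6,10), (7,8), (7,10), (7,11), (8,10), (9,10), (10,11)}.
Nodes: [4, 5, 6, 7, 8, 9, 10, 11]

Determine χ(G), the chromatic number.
χ(G) = 4

Clique number ω(G) = 3 (lower bound: χ ≥ ω).
Odd cycle [6, 5, 8, 7, 11, 4, 9] needs 3 colors (χ ≥ 3).
Vertex 10 is adjacent to every vertex of [4, 5, 6, 7, 8, 9, 11], which already need 3 colors among themselves, so 10 needs a new color (χ ≥ 4).
The coloring below uses 4 colors, so χ(G) = 4.
A valid 4-coloring: color 1: [10]; color 2: [4, 6, 8]; color 3: [5, 7, 9]; color 4: [11].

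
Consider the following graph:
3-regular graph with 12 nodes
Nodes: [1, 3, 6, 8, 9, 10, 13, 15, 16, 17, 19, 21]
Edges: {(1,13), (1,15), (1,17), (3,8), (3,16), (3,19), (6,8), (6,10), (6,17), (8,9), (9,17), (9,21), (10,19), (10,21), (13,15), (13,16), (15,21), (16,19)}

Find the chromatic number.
χ(G) = 3

Clique number ω(G) = 3 (lower bound: χ ≥ ω).
The clique on [1, 13, 15] has size 3, forcing χ ≥ 3, and the coloring below uses 3 colors, so χ(G) = 3.
A valid 3-coloring: color 1: [1, 3, 6, 21]; color 2: [8, 10, 15, 16, 17]; color 3: [9, 13, 19].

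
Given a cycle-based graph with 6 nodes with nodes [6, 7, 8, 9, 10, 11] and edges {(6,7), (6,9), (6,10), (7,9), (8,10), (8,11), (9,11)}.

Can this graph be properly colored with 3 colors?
Yes, G is 3-colorable

A valid 3-coloring: color 1: [9, 10]; color 2: [6, 8]; color 3: [7, 11].
(χ(G) = 3 ≤ 3.)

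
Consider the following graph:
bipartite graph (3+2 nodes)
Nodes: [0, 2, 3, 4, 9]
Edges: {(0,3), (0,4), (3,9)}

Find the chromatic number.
Clique number ω(G) = 2 (lower bound: χ ≥ ω).
The graph is bipartite (no odd cycle), so 2 colors suffice: χ(G) = 2.
A valid 2-coloring: color 1: [2, 3, 4]; color 2: [0, 9].

χ(G) = 2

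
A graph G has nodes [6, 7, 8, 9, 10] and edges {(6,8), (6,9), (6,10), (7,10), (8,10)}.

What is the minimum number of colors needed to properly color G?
Clique number ω(G) = 3 (lower bound: χ ≥ ω).
The clique on [6, 8, 10] has size 3, forcing χ ≥ 3, and the coloring below uses 3 colors, so χ(G) = 3.
A valid 3-coloring: color 1: [6, 7]; color 2: [9, 10]; color 3: [8].

χ(G) = 3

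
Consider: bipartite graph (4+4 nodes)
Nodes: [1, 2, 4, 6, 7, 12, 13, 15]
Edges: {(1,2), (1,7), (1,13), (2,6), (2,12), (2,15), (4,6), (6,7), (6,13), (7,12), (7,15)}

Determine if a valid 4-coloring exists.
A valid 4-coloring: color 1: [1, 6, 12, 15]; color 2: [2, 4, 7, 13].
(χ(G) = 2 ≤ 4.)

Yes, G is 4-colorable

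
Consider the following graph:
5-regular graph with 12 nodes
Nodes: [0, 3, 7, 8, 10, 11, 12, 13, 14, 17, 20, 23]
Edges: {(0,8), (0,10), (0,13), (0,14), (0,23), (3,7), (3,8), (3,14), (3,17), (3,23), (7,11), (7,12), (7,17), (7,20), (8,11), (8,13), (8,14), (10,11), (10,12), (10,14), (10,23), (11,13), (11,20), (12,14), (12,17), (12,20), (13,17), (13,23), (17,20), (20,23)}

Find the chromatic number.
Clique number ω(G) = 4 (lower bound: χ ≥ ω).
The clique on [7, 12, 17, 20] has size 4, forcing χ ≥ 4, and the coloring below uses 4 colors, so χ(G) = 4.
A valid 4-coloring: color 1: [11, 14, 17, 23]; color 2: [0, 3, 12]; color 3: [7, 8, 10]; color 4: [13, 20].

χ(G) = 4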